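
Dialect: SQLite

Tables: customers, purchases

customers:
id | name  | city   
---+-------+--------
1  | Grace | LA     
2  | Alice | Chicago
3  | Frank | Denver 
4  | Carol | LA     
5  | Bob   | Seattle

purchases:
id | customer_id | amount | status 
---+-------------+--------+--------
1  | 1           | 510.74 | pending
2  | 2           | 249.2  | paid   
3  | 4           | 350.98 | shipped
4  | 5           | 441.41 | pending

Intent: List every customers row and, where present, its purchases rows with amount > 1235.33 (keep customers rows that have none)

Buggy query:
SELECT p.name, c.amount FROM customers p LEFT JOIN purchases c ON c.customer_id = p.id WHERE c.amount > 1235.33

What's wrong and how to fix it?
Bug: Filtering c.amount in WHERE discards the NULL rows produced by LEFT JOIN, turning it into an inner join

Fix: Move the right-table condition into the ON clause so unmatched parents are kept

Corrected query:
SELECT p.name, c.amount FROM customers p LEFT JOIN purchases c ON c.customer_id = p.id AND c.amount > 1235.33

Result:
name  | amount
------+-------
Grace | NULL  
Alice | NULL  
Frank | NULL  
Carol | NULL  
Bob   | NULL  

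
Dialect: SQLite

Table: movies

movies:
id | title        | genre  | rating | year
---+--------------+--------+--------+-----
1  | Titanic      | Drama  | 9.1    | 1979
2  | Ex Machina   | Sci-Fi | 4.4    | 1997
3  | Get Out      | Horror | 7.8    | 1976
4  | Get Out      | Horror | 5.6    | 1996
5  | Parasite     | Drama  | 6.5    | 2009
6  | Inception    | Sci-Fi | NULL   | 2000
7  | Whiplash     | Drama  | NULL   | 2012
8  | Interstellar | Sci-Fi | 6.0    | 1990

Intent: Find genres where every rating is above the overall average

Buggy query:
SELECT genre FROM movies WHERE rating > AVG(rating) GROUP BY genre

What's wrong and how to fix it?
Bug: AVG() is an aggregate; it can't sit directly in WHERE

Fix: Compute the overall average in a scalar subquery and compare each group's MIN against it in HAVING

Corrected query:
SELECT genre FROM movies GROUP BY genre HAVING MIN(rating) > (SELECT AVG(rating) FROM movies)

Result:
(no rows)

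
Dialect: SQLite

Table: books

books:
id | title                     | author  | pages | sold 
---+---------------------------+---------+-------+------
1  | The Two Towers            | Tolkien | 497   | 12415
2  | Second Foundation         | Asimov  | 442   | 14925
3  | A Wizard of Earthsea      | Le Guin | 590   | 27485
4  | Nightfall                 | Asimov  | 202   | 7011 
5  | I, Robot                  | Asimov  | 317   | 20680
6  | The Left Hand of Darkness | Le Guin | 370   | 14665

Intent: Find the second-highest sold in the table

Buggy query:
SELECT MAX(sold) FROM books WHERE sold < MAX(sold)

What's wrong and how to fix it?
Bug: MAX(sold) on the right of the comparison is an aggregate-in-WHERE error

Fix: Compute the overall MAX in a subquery, then take MAX of rows below it

Corrected query:
SELECT MAX(sold) FROM books WHERE sold < (SELECT MAX(sold) FROM books)

Result:
MAX(sold)
---------
20680    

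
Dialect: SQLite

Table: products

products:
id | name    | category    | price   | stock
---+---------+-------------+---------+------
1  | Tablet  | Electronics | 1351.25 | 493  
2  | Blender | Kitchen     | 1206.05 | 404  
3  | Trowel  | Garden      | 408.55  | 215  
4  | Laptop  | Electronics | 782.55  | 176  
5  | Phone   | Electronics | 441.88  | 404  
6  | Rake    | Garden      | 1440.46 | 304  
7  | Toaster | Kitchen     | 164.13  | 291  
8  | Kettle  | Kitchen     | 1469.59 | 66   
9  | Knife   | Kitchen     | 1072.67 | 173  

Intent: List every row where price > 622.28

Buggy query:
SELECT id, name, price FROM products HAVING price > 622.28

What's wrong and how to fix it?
Bug: This is a non-aggregate query (no GROUP BY, no aggregates), so in SQLite the HAVING clause is invalid here; a row-level condition belongs in WHERE

Fix: Replace HAVING with WHERE since the condition applies to individual rows

Corrected query:
SELECT id, name, price FROM products WHERE price > 622.28

Result:
id | name    | price  
---+---------+--------
1  | Tablet  | 1351.25
2  | Blender | 1206.05
4  | Laptop  | 782.55 
6  | Rake    | 1440.46
8  | Kettle  | 1469.59
9  | Knife   | 1072.67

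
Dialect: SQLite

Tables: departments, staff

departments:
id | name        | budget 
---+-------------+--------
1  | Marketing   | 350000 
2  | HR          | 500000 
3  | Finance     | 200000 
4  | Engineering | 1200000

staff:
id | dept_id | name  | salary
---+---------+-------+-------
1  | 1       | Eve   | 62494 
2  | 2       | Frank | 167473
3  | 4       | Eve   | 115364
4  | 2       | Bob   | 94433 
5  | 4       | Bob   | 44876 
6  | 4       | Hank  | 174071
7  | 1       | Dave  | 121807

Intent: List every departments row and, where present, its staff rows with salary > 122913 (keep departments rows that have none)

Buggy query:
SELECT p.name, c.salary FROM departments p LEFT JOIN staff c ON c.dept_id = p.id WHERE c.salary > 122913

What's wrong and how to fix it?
Bug: A WHERE condition on the right-hand table after LEFT JOIN drops unmatched parents

Fix: Move the right-table condition into the ON clause so unmatched parents are kept

Corrected query:
SELECT p.name, c.salary FROM departments p LEFT JOIN staff c ON c.dept_id = p.id AND c.salary > 122913

Result:
name        | salary
------------+-------
Marketing   | NULL  
HR          | 167473
Finance     | NULL  
Engineering | 174071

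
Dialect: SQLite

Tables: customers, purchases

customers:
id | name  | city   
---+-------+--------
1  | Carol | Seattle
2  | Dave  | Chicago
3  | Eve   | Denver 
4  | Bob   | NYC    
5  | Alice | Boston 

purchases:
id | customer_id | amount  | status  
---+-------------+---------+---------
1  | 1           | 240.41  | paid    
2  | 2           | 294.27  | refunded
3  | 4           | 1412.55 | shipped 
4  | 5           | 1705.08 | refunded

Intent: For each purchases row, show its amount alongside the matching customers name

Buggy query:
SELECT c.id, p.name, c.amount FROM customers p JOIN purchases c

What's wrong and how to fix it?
Bug: Missing join condition: each purchases row is matched to all customers rows instead of just its own

Fix: Add ON c.customer_id = p.id to the JOIN

Corrected query:
SELECT c.id, p.name, c.amount FROM customers p JOIN purchases c ON c.customer_id = p.id

Result:
id | name  | amount 
---+-------+--------
1  | Carol | 240.41 
2  | Dave  | 294.27 
3  | Bob   | 1412.55
4  | Alice | 1705.08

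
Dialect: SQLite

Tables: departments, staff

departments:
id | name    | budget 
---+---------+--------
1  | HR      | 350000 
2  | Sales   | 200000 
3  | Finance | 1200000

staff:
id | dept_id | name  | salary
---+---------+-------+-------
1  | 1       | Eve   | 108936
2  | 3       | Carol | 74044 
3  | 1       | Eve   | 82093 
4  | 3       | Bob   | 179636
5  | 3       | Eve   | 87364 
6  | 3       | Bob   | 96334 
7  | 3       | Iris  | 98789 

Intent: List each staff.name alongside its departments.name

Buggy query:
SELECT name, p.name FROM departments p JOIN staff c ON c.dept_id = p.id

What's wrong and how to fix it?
Bug: 'name' exists in both joined tables, so the database can't tell which one is meant

Fix: Prefix ambiguous columns with the table alias

Corrected query:
SELECT c.name, p.name FROM departments p JOIN staff c ON c.dept_id = p.id

Result:
name  | name   
------+--------
Eve   | HR     
Carol | Finance
Eve   | HR     
Bob   | Finance
Eve   | Finance
Bob   | Finance
Iris  | Finance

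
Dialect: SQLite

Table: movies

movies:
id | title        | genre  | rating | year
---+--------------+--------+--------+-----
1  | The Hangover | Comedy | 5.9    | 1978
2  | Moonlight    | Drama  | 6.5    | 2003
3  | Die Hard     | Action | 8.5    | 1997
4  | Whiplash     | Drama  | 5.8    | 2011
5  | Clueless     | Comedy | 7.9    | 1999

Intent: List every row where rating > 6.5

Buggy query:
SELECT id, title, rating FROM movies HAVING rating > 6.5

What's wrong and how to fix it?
Bug: HAVING filters the output of aggregation, but this query has no GROUP BY and no aggregate functions, so SQLite rejects it (HAVING clause on a non-aggregate query); the condition here is per row

Fix: Use WHERE for row-level filtering

Corrected query:
SELECT id, title, rating FROM movies WHERE rating > 6.5

Result:
id | title    | rating
---+----------+-------
3  | Die Hard | 8.5   
5  | Clueless | 7.9   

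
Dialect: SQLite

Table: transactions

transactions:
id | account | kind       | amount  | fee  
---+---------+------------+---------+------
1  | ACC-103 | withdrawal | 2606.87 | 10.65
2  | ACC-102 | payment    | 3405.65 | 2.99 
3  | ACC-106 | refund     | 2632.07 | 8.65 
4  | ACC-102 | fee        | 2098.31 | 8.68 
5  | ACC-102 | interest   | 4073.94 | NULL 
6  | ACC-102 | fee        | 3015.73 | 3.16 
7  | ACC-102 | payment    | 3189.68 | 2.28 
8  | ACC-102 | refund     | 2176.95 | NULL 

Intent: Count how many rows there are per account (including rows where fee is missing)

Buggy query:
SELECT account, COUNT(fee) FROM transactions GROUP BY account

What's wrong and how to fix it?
Bug: COUNT(fee) skips NULLs, so groups with missing fee are undercounted

Fix: Replace COUNT(fee) with COUNT(*)

Corrected query:
SELECT account, COUNT(*) FROM transactions GROUP BY account

Result:
account | COUNT(*)
--------+---------
ACC-102 | 6       
ACC-103 | 1       
ACC-106 | 1       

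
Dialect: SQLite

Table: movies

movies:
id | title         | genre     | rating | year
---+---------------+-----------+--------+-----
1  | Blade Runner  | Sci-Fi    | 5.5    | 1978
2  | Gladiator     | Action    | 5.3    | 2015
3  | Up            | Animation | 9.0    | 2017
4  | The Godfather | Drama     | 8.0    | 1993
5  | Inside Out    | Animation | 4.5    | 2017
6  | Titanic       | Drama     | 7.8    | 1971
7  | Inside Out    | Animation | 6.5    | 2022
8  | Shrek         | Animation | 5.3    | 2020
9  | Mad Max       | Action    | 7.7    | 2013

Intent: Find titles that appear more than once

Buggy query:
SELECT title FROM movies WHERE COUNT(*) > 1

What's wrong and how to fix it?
Bug: COUNT(*) is an aggregate and cannot be used in WHERE

Fix: GROUP BY title, then filter groups with HAVING COUNT(*) > 1

Corrected query:
SELECT title FROM movies GROUP BY title HAVING COUNT(*) > 1

Result:
title     
----------
Inside Out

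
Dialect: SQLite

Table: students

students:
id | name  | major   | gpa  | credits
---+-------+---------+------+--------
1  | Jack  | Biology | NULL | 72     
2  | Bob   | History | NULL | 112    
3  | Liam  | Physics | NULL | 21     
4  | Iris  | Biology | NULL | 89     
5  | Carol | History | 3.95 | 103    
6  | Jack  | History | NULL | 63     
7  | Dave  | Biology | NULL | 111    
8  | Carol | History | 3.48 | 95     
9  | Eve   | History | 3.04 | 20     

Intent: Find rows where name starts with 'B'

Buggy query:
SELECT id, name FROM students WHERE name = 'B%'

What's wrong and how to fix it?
Bug: '=' compares the literal string including the % character; pattern matching needs LIKE

Fix: Replace '=' with LIKE so 'B%' is treated as a pattern

Corrected query:
SELECT id, name FROM students WHERE name LIKE 'B%'

Result:
id | name
---+-----
2  | Bob 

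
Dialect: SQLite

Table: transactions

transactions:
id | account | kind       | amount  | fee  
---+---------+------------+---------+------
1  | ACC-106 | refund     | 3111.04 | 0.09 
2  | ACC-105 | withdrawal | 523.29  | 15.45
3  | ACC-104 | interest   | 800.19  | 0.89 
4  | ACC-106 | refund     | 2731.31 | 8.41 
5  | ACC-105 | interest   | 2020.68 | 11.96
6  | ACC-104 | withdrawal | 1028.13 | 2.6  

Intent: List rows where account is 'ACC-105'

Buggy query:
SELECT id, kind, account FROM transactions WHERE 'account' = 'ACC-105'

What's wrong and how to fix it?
Bug: 'account' in single quotes is a string literal, not the column; the comparison is literal-vs-literal and never true

Fix: Reference the column as account without single quotes

Corrected query:
SELECT id, kind, account FROM transactions WHERE account = 'ACC-105'

Result:
id | kind       | account
---+------------+--------
2  | withdrawal | ACC-105
5  | interest   | ACC-105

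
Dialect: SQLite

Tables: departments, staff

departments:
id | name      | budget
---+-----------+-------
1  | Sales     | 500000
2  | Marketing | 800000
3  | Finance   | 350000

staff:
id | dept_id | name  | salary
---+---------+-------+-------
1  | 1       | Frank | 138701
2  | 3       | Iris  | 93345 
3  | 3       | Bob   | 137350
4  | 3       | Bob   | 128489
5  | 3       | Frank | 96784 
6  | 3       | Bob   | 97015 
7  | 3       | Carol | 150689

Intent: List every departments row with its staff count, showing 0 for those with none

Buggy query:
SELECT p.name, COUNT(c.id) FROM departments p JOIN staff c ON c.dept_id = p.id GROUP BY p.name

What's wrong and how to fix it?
Bug: An inner join excludes parents with zero children

Fix: Use LEFT JOIN so parents without children still appear (COUNT(c.id) gives 0)

Corrected query:
SELECT p.name, COUNT(c.id) FROM departments p LEFT JOIN staff c ON c.dept_id = p.id GROUP BY p.name

Result:
name      | COUNT(c.id)
----------+------------
Finance   | 6          
Marketing | 0          
Sales     | 1          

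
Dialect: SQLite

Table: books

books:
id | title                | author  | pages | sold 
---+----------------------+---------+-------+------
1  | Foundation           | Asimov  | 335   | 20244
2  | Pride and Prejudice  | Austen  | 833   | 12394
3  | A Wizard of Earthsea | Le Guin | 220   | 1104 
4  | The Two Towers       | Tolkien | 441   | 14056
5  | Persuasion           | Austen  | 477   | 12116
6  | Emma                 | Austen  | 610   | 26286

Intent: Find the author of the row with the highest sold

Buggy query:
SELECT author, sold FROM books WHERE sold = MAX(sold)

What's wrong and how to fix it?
Bug: MAX(sold) is an aggregate and cannot be used directly in WHERE

Fix: Use a subquery: WHERE sold = (SELECT MAX(sold) FROM books)

Corrected query:
SELECT author, sold FROM books WHERE sold = (SELECT MAX(sold) FROM books)

Result:
author | sold 
-------+------
Austen | 26286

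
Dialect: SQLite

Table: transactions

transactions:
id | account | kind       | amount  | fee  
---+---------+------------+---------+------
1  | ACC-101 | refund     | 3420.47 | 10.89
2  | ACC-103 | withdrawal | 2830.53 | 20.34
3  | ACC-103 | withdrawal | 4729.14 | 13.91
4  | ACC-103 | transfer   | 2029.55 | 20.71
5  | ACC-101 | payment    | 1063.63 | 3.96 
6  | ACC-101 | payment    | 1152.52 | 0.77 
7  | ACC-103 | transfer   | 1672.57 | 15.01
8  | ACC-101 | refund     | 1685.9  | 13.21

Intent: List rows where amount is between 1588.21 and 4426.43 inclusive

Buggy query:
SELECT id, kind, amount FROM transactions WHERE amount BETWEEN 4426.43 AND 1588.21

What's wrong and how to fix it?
Bug: The bounds are reversed; BETWEEN a AND b requires a <= b to match anything

Fix: Swap the bounds so the smaller value comes first

Corrected query:
SELECT id, kind, amount FROM transactions WHERE amount BETWEEN 1588.21 AND 4426.43

Result:
id | kind       | amount 
---+------------+--------
1  | refund     | 3420.47
2  | withdrawal | 2830.53
4  | transfer   | 2029.55
7  | transfer   | 1672.57
8  | refund     | 1685.9 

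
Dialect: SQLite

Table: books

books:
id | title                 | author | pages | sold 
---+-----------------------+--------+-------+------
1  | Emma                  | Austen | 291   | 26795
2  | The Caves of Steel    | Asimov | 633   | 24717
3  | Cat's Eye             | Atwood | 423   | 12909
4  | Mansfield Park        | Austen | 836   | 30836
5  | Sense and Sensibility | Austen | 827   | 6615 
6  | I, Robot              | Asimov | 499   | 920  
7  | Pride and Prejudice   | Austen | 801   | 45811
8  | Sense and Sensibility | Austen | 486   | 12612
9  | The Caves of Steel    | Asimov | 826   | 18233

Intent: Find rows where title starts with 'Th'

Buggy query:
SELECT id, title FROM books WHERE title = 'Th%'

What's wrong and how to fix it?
Bug: Wildcards only work with LIKE; '=' treats '%' as a literal character

Fix: Use LIKE for wildcard pattern matching

Corrected query:
SELECT id, title FROM books WHERE title LIKE 'Th%'

Result:
id | title             
---+-------------------
2  | The Caves of Steel
9  | The Caves of Steel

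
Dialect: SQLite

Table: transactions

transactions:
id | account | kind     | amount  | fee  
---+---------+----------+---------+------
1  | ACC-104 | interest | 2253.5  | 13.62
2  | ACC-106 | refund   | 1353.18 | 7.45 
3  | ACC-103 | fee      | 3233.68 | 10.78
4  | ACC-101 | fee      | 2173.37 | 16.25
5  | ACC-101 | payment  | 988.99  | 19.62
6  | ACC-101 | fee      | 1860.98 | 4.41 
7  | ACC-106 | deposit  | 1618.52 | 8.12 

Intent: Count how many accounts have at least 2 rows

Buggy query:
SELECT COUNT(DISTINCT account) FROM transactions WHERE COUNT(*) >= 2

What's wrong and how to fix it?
Bug: COUNT(*) cannot appear in WHERE; the per-group count doesn't exist yet

Fix: Group first with HAVING COUNT(*) >= 2, then COUNT the resulting groups

Corrected query:
SELECT COUNT(*) FROM (SELECT account FROM transactions GROUP BY account HAVING COUNT(*) >= 2)

Result:
COUNT(*)
--------
2       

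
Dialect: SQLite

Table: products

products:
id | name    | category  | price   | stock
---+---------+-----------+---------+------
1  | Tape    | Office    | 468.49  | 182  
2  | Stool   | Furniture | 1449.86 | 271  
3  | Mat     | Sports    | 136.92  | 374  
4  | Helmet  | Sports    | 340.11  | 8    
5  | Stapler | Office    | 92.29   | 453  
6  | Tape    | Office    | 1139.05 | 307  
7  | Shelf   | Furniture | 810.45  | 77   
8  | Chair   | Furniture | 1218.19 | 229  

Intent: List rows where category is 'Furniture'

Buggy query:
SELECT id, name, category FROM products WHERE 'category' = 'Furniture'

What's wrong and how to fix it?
Bug: 'category' in single quotes is a string literal, not the column; the comparison is literal-vs-literal and never true

Fix: Remove the quotes around the column name (or use double quotes for an identifier)

Corrected query:
SELECT id, name, category FROM products WHERE category = 'Furniture'

Result:
id | name  | category 
---+-------+----------
2  | Stool | Furniture
7  | Shelf | Furniture
8  | Chair | Furniture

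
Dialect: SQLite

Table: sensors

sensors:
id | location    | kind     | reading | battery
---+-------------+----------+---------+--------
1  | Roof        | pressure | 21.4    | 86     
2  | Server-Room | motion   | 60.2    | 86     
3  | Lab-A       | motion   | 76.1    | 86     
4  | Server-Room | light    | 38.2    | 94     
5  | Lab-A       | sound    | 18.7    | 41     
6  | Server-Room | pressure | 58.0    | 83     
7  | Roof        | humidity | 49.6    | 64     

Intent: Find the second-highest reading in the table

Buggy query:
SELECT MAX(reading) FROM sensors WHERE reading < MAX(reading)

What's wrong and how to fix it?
Bug: The inner MAX is an aggregate inside WHERE, which is not allowed

Fix: Compute the overall MAX in a subquery, then take MAX of rows below it

Corrected query:
SELECT MAX(reading) FROM sensors WHERE reading < (SELECT MAX(reading) FROM sensors)

Result:
MAX(reading)
------------
60.2        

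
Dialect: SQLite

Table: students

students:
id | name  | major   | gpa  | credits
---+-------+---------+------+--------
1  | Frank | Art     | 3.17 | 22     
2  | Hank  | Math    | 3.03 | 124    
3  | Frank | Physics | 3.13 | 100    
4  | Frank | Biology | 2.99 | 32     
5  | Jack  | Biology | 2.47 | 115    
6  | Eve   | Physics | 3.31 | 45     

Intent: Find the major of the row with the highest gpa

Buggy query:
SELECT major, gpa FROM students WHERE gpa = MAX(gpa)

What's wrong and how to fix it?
Bug: MAX(gpa) is an aggregate and cannot be used directly in WHERE

Fix: Wrap MAX in a scalar subquery so WHERE compares against a single value

Corrected query:
SELECT major, gpa FROM students WHERE gpa = (SELECT MAX(gpa) FROM students)

Result:
major   | gpa 
--------+-----
Physics | 3.31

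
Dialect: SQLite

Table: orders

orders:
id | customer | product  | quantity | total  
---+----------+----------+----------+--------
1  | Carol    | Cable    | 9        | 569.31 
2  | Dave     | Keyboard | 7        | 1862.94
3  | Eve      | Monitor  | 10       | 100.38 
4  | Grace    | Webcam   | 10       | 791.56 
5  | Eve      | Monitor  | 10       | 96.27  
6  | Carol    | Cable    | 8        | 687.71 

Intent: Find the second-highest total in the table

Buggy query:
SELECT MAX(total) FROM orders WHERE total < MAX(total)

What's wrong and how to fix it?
Bug: MAX(total) on the right of the comparison is an aggregate-in-WHERE error

Fix: Compute the overall MAX in a subquery, then take MAX of rows below it

Corrected query:
SELECT MAX(total) FROM orders WHERE total < (SELECT MAX(total) FROM orders)

Result:
MAX(total)
----------
791.56    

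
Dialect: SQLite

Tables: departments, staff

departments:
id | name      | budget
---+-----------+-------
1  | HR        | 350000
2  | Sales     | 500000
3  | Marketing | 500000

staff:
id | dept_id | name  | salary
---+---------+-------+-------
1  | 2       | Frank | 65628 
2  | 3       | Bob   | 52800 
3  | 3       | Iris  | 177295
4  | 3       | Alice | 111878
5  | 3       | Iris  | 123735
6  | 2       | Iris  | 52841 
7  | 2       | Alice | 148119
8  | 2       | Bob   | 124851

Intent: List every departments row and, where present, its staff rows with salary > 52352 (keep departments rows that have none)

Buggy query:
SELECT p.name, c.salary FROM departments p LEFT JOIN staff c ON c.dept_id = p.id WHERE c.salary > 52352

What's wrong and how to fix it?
Bug: A WHERE condition on the right-hand table after LEFT JOIN drops unmatched parents

Fix: Move the right-table condition into the ON clause so unmatched parents are kept

Corrected query:
SELECT p.name, c.salary FROM departments p LEFT JOIN staff c ON c.dept_id = p.id AND c.salary > 52352

Result:
name      | salary
----------+-------
HR        | NULL  
Sales     | 52841 
Sales     | 65628 
Sales     | 124851
Sales     | 148119
Marketing | 52800 
Marketing | 111878
Marketing | 123735
Marketing | 177295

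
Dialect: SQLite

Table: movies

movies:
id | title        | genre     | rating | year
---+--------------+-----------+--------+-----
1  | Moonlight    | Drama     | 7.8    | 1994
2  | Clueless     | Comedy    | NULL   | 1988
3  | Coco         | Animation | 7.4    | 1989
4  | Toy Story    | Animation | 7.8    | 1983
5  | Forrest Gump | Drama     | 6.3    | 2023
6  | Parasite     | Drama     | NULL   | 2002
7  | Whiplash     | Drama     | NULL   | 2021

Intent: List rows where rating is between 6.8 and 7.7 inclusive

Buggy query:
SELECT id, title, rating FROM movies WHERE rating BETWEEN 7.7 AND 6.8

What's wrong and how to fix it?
Bug: BETWEEN expects the lower bound first; with 7.7 AND 6.8 the range is empty

Fix: Write BETWEEN 6.8 AND 7.7

Corrected query:
SELECT id, title, rating FROM movies WHERE rating BETWEEN 6.8 AND 7.7

Result:
id | title | rating
---+-------+-------
3  | Coco  | 7.4   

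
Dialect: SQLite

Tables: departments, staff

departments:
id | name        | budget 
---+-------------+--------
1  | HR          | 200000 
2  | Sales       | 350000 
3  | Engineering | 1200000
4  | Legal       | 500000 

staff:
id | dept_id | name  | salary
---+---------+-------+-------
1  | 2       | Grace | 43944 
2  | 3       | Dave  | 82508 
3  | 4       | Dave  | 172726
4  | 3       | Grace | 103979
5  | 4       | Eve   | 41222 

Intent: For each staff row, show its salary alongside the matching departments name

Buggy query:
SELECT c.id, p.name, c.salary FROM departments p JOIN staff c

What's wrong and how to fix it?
Bug: JOIN with no ON clause produces a cartesian product; every staff row pairs with every departments row

Fix: Specify the join condition linking the foreign key to the parent id

Corrected query:
SELECT c.id, p.name, c.salary FROM departments p JOIN staff c ON c.dept_id = p.id

Result:
id | name        | salary
---+-------------+-------
1  | Sales       | 43944 
2  | Engineering | 82508 
3  | Legal       | 172726
4  | Engineering | 103979
5  | Legal       | 41222 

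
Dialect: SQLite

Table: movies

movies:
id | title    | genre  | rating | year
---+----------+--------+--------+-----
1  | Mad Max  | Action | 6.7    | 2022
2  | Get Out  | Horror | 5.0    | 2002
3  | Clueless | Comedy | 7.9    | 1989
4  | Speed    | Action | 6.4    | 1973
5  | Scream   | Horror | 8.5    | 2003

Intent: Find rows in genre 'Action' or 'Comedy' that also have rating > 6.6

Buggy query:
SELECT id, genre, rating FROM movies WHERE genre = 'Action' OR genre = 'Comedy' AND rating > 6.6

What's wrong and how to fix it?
Bug: Without parentheses, AND is evaluated before OR, so the rating filter only applies to the 'Comedy' branch

Fix: Group the OR with parentheses (or use IN), then AND the threshold

Corrected query:
SELECT id, genre, rating FROM movies WHERE (genre = 'Action' OR genre = 'Comedy') AND rating > 6.6

Result:
id | genre  | rating
---+--------+-------
1  | Action | 6.7   
3  | Comedy | 7.9   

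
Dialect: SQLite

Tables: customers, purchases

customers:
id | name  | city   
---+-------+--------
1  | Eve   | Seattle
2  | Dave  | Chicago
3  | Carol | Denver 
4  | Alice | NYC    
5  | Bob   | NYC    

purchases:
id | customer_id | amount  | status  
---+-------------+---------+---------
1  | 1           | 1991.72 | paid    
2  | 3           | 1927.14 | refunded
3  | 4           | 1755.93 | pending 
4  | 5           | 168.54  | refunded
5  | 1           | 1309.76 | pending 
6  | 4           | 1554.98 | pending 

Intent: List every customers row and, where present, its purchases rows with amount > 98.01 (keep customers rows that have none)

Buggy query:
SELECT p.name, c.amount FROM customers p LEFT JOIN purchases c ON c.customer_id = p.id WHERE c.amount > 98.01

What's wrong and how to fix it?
Bug: A WHERE condition on the right-hand table after LEFT JOIN drops unmatched parents

Fix: Move the right-table condition into the ON clause so unmatched parents are kept

Corrected query:
SELECT p.name, c.amount FROM customers p LEFT JOIN purchases c ON c.customer_id = p.id AND c.amount > 98.01

Result:
name  | amount 
------+--------
Eve   | 1309.76
Eve   | 1991.72
Dave  | NULL   
Carol | 1927.14
Alice | 1554.98
Alice | 1755.93
Bob   | 168.54 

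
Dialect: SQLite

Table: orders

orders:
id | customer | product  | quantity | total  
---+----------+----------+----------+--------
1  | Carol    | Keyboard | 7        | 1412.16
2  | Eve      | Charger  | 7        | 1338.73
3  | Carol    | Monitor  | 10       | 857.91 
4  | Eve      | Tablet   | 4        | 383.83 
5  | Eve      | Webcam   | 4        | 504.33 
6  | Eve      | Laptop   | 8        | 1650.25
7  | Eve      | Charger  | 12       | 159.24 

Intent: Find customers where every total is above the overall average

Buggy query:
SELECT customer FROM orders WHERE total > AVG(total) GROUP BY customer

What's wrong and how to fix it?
Bug: WHERE evaluates per row before aggregation, so AVG() is unavailable

Fix: Compute the overall average in a scalar subquery and compare each group's MIN against it in HAVING

Corrected query:
SELECT customer FROM orders GROUP BY customer HAVING MIN(total) > (SELECT AVG(total) FROM orders)

Result:
(no rows)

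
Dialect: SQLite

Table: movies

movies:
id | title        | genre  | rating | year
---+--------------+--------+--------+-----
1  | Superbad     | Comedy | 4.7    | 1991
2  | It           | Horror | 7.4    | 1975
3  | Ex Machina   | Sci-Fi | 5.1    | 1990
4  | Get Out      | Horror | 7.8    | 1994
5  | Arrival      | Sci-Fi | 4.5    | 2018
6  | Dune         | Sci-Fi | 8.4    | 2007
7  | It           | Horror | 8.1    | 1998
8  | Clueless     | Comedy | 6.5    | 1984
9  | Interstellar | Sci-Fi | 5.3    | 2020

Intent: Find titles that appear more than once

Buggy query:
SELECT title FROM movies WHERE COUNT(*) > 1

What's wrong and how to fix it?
Bug: WHERE can't reference COUNT(*); aggregates are computed after WHERE

Fix: GROUP BY title, then filter groups with HAVING COUNT(*) > 1

Corrected query:
SELECT title FROM movies GROUP BY title HAVING COUNT(*) > 1

Result:
title
-----
It   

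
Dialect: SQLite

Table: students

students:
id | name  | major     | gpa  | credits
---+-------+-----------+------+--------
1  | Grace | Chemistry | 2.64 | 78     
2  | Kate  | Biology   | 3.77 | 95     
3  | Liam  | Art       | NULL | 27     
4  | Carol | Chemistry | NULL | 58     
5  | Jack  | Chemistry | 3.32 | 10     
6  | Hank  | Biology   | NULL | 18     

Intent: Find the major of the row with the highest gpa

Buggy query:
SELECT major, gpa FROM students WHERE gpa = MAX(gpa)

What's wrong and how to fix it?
Bug: WHERE is evaluated per row; an aggregate over the whole table isn't defined there

Fix: Use a subquery: WHERE gpa = (SELECT MAX(gpa) FROM students)

Corrected query:
SELECT major, gpa FROM students WHERE gpa = (SELECT MAX(gpa) FROM students)

Result:
major   | gpa 
--------+-----
Biology | 3.77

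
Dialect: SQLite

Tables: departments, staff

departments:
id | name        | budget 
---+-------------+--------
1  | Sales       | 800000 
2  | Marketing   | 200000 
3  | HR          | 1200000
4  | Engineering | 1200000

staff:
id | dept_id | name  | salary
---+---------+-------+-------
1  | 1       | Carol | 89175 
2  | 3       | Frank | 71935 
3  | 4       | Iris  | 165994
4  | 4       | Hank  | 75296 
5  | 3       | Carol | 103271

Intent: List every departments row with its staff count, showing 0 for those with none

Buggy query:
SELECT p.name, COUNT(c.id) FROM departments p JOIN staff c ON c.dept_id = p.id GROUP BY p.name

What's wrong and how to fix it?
Bug: An inner join excludes parents with zero children

Fix: Switch to LEFT JOIN to retain unmatched parent rows

Corrected query:
SELECT p.name, COUNT(c.id) FROM departments p LEFT JOIN staff c ON c.dept_id = p.id GROUP BY p.name

Result:
name        | COUNT(c.id)
------------+------------
Engineering | 2          
HR          | 2          
Marketing   | 0          
Sales       | 1          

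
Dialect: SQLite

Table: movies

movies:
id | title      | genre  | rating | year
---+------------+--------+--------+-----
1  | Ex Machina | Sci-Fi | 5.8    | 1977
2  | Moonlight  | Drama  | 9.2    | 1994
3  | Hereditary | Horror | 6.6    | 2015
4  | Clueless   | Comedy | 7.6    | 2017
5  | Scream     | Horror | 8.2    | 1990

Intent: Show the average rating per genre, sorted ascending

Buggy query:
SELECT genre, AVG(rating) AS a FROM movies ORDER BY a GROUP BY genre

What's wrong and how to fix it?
Bug: GROUP BY must precede ORDER BY

Fix: Reorder: SELECT … FROM … GROUP BY … ORDER BY …

Corrected query:
SELECT genre, AVG(rating) AS a FROM movies GROUP BY genre ORDER BY a

Result:
genre  | a  
-------+----
Sci-Fi | 5.8
Horror | 7.4
Comedy | 7.6
Drama  | 9.2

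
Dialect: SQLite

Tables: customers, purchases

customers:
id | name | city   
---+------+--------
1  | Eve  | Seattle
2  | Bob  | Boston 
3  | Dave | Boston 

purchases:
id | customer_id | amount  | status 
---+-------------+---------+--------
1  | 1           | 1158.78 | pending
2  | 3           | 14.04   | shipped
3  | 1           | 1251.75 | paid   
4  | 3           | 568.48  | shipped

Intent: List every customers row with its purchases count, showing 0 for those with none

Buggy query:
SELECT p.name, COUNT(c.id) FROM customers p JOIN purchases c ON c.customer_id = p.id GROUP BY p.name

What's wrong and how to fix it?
Bug: An inner join excludes parents with zero children

Fix: Use LEFT JOIN so parents without children still appear (COUNT(c.id) gives 0)

Corrected query:
SELECT p.name, COUNT(c.id) FROM customers p LEFT JOIN purchases c ON c.customer_id = p.id GROUP BY p.name

Result:
name | COUNT(c.id)
-----+------------
Bob  | 0          
Dave | 2          
Eve  | 2          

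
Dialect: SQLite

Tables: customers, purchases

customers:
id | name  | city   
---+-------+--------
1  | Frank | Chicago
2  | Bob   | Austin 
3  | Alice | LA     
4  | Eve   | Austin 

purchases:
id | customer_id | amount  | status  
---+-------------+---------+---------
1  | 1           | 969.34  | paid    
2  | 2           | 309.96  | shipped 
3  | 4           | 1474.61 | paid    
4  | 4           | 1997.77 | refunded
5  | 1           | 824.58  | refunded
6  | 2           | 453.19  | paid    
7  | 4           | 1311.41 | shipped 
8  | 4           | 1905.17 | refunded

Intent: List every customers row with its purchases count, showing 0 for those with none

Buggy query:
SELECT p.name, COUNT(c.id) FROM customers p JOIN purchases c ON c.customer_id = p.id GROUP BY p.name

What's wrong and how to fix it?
Bug: INNER JOIN drops customers rows that have no matching purchases rows

Fix: Switch to LEFT JOIN to retain unmatched parent rows

Corrected query:
SELECT p.name, COUNT(c.id) FROM customers p LEFT JOIN purchases c ON c.customer_id = p.id GROUP BY p.name

Result:
name  | COUNT(c.id)
------+------------
Alice | 0          
Bob   | 2          
Eve   | 4          
Frank | 2          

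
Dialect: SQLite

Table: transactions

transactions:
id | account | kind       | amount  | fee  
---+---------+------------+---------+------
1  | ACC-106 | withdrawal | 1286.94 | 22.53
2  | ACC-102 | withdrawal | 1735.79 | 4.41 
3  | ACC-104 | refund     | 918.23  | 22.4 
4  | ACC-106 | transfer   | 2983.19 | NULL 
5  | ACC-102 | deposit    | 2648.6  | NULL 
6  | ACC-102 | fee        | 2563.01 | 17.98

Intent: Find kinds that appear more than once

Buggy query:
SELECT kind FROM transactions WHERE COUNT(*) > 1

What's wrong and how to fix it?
Bug: COUNT(*) is an aggregate and cannot be used in WHERE

Fix: GROUP BY kind, then filter groups with HAVING COUNT(*) > 1

Corrected query:
SELECT kind FROM transactions GROUP BY kind HAVING COUNT(*) > 1

Result:
kind      
----------
withdrawal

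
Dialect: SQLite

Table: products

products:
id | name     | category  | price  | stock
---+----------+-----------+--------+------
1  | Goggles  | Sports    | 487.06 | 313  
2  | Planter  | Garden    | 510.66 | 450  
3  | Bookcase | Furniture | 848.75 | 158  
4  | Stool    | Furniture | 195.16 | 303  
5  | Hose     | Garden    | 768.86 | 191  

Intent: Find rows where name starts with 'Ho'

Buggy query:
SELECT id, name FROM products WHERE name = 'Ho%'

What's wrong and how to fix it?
Bug: '=' compares the literal string including the % character; pattern matching needs LIKE

Fix: Use LIKE for wildcard pattern matching

Corrected query:
SELECT id, name FROM products WHERE name LIKE 'Ho%'

Result:
id | name
---+-----
5  | Hose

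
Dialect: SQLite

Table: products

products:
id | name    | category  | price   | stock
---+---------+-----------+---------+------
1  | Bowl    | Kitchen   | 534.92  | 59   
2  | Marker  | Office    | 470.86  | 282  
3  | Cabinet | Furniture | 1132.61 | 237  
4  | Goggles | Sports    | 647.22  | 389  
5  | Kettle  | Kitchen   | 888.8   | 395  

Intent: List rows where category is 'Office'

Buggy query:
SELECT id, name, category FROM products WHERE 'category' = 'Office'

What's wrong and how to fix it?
Bug: 'category' in single quotes is a string literal, not the column; the comparison is literal-vs-literal and never true

Fix: Remove the quotes around the column name (or use double quotes for an identifier)

Corrected query:
SELECT id, name, category FROM products WHERE category = 'Office'

Result:
id | name   | category
---+--------+---------
2  | Marker | Office  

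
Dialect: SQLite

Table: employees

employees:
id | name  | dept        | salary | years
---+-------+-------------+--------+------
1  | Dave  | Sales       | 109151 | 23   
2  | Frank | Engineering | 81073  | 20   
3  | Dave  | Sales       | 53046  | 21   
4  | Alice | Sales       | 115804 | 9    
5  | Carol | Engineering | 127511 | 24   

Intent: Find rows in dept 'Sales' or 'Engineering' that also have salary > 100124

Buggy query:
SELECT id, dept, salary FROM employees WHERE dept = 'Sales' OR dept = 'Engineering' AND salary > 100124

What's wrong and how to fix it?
Bug: AND binds tighter than OR, so this parses as dept = 'Sales' OR (dept = 'Engineering' AND salary > 100124)

Fix: Group the OR with parentheses (or use IN), then AND the threshold

Corrected query:
SELECT id, dept, salary FROM employees WHERE (dept = 'Sales' OR dept = 'Engineering') AND salary > 100124

Result:
id | dept        | salary
---+-------------+-------
1  | Sales       | 109151
4  | Sales       | 115804
5  | Engineering | 127511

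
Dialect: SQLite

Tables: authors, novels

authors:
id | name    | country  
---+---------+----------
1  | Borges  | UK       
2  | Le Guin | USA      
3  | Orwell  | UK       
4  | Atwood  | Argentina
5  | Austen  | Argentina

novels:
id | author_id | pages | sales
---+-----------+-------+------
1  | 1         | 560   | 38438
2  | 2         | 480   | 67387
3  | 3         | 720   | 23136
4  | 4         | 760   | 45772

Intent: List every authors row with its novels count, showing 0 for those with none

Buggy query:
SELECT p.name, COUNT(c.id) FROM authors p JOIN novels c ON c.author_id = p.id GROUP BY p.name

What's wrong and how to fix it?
Bug: An inner join excludes parents with zero children

Fix: Use LEFT JOIN so parents without children still appear (COUNT(c.id) gives 0)

Corrected query:
SELECT p.name, COUNT(c.id) FROM authors p LEFT JOIN novels c ON c.author_id = p.id GROUP BY p.name

Result:
name    | COUNT(c.id)
--------+------------
Atwood  | 1          
Austen  | 0          
Borges  | 1          
Le Guin | 1          
Orwell  | 1          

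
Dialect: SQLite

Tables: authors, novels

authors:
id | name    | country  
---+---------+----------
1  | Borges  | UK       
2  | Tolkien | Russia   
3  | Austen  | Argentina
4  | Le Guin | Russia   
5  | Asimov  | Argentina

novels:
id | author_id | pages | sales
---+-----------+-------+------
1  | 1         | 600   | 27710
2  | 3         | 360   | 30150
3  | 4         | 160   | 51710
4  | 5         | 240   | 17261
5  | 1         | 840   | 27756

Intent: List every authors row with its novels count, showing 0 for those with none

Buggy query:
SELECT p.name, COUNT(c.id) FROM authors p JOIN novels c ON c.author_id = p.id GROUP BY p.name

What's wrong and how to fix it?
Bug: An inner join excludes parents with zero children

Fix: Use LEFT JOIN so parents without children still appear (COUNT(c.id) gives 0)

Corrected query:
SELECT p.name, COUNT(c.id) FROM authors p LEFT JOIN novels c ON c.author_id = p.id GROUP BY p.name

Result:
name    | COUNT(c.id)
--------+------------
Asimov  | 1          
Austen  | 1          
Borges  | 2          
Le Guin | 1          
Tolkien | 0          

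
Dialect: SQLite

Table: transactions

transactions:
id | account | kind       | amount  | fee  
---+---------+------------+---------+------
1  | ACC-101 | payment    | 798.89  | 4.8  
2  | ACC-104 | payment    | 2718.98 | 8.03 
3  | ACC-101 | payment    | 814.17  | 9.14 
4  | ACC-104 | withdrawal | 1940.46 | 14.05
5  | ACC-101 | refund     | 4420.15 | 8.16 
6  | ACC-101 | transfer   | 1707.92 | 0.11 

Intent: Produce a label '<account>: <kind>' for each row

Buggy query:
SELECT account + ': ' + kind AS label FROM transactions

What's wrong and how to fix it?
Bug: '+' is numeric addition; on text columns SQLite converts them to 0 instead of concatenating

Fix: Use the || operator for string concatenation

Corrected query:
SELECT account || ': ' || kind AS label FROM transactions

Result:
label              
-------------------
ACC-101: payment   
ACC-104: payment   
ACC-101: payment   
ACC-104: withdrawal
ACC-101: refund    
ACC-101: transfer  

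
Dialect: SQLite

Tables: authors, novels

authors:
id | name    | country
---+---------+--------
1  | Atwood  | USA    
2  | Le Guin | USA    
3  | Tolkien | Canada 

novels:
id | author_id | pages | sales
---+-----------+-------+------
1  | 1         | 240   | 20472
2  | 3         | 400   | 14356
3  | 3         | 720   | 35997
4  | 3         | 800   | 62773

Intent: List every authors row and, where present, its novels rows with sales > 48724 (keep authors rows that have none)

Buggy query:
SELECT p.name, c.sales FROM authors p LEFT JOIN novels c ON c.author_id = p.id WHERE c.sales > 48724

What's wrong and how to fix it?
Bug: Filtering c.sales in WHERE discards the NULL rows produced by LEFT JOIN, turning it into an inner join

Fix: Move the right-table condition into the ON clause so unmatched parents are kept

Corrected query:
SELECT p.name, c.sales FROM authors p LEFT JOIN novels c ON c.author_id = p.id AND c.sales > 48724

Result:
name    | sales
--------+------
Atwood  | NULL 
Le Guin | NULL 
Tolkien | 62773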